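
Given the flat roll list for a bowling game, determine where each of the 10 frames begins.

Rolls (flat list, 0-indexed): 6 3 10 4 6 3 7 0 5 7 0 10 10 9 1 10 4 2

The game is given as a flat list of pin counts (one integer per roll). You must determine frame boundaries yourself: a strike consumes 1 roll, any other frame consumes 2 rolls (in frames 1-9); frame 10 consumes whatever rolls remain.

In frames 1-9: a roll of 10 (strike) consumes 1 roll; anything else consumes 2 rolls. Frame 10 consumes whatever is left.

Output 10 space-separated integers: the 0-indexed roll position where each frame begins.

Answer: 0 2 3 5 7 9 11 12 13 15

Derivation:
Frame 1 starts at roll index 0: rolls=6,3 (sum=9), consumes 2 rolls
Frame 2 starts at roll index 2: roll=10 (strike), consumes 1 roll
Frame 3 starts at roll index 3: rolls=4,6 (sum=10), consumes 2 rolls
Frame 4 starts at roll index 5: rolls=3,7 (sum=10), consumes 2 rolls
Frame 5 starts at roll index 7: rolls=0,5 (sum=5), consumes 2 rolls
Frame 6 starts at roll index 9: rolls=7,0 (sum=7), consumes 2 rolls
Frame 7 starts at roll index 11: roll=10 (strike), consumes 1 roll
Frame 8 starts at roll index 12: roll=10 (strike), consumes 1 roll
Frame 9 starts at roll index 13: rolls=9,1 (sum=10), consumes 2 rolls
Frame 10 starts at roll index 15: 3 remaining rolls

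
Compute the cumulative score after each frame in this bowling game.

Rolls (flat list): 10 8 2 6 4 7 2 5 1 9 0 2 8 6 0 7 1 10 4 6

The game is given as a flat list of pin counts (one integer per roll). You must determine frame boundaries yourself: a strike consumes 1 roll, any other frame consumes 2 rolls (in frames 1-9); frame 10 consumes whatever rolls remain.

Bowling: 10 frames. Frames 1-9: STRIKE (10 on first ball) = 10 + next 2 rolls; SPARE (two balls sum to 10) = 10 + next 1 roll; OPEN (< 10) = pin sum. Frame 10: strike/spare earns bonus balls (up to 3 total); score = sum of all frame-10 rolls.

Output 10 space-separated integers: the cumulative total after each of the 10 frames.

Answer: 20 36 53 62 68 77 93 99 107 127

Derivation:
Frame 1: STRIKE. 10 + next two rolls (8+2) = 20. Cumulative: 20
Frame 2: SPARE (8+2=10). 10 + next roll (6) = 16. Cumulative: 36
Frame 3: SPARE (6+4=10). 10 + next roll (7) = 17. Cumulative: 53
Frame 4: OPEN (7+2=9). Cumulative: 62
Frame 5: OPEN (5+1=6). Cumulative: 68
Frame 6: OPEN (9+0=9). Cumulative: 77
Frame 7: SPARE (2+8=10). 10 + next roll (6) = 16. Cumulative: 93
Frame 8: OPEN (6+0=6). Cumulative: 99
Frame 9: OPEN (7+1=8). Cumulative: 107
Frame 10: STRIKE. Sum of all frame-10 rolls (10+4+6) = 20. Cumulative: 127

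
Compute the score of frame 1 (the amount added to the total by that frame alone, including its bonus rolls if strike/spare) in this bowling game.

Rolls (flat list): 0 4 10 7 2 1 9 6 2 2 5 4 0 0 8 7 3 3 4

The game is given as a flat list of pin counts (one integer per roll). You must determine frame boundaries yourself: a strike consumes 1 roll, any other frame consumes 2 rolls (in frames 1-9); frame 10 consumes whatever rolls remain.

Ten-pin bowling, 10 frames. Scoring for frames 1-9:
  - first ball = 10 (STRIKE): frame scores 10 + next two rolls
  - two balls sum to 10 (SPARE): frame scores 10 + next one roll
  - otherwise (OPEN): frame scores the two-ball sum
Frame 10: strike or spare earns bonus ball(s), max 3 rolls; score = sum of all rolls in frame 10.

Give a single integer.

Frame 1: OPEN (0+4=4). Cumulative: 4
Frame 2: STRIKE. 10 + next two rolls (7+2) = 19. Cumulative: 23
Frame 3: OPEN (7+2=9). Cumulative: 32

Answer: 4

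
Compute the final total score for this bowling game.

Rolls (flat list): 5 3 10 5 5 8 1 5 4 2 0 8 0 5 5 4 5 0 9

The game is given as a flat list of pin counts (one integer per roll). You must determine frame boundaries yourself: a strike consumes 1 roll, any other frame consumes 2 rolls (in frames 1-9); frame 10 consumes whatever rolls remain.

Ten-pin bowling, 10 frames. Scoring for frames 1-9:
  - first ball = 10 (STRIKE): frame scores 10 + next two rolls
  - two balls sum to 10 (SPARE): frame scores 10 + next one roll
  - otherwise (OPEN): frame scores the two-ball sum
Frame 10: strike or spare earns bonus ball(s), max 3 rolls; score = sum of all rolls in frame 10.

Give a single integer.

Answer: 106

Derivation:
Frame 1: OPEN (5+3=8). Cumulative: 8
Frame 2: STRIKE. 10 + next two rolls (5+5) = 20. Cumulative: 28
Frame 3: SPARE (5+5=10). 10 + next roll (8) = 18. Cumulative: 46
Frame 4: OPEN (8+1=9). Cumulative: 55
Frame 5: OPEN (5+4=9). Cumulative: 64
Frame 6: OPEN (2+0=2). Cumulative: 66
Frame 7: OPEN (8+0=8). Cumulative: 74
Frame 8: SPARE (5+5=10). 10 + next roll (4) = 14. Cumulative: 88
Frame 9: OPEN (4+5=9). Cumulative: 97
Frame 10: OPEN. Sum of all frame-10 rolls (0+9) = 9. Cumulative: 106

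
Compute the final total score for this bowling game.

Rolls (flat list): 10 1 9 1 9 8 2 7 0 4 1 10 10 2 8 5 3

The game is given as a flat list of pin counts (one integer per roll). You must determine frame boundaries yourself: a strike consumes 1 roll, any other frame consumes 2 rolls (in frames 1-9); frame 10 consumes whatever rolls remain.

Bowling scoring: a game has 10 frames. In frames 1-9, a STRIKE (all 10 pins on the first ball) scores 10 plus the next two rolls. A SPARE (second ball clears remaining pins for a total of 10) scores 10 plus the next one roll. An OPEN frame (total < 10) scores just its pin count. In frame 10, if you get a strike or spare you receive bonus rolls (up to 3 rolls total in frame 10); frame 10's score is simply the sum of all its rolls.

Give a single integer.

Answer: 143

Derivation:
Frame 1: STRIKE. 10 + next two rolls (1+9) = 20. Cumulative: 20
Frame 2: SPARE (1+9=10). 10 + next roll (1) = 11. Cumulative: 31
Frame 3: SPARE (1+9=10). 10 + next roll (8) = 18. Cumulative: 49
Frame 4: SPARE (8+2=10). 10 + next roll (7) = 17. Cumulative: 66
Frame 5: OPEN (7+0=7). Cumulative: 73
Frame 6: OPEN (4+1=5). Cumulative: 78
Frame 7: STRIKE. 10 + next two rolls (10+2) = 22. Cumulative: 100
Frame 8: STRIKE. 10 + next two rolls (2+8) = 20. Cumulative: 120
Frame 9: SPARE (2+8=10). 10 + next roll (5) = 15. Cumulative: 135
Frame 10: OPEN. Sum of all frame-10 rolls (5+3) = 8. Cumulative: 143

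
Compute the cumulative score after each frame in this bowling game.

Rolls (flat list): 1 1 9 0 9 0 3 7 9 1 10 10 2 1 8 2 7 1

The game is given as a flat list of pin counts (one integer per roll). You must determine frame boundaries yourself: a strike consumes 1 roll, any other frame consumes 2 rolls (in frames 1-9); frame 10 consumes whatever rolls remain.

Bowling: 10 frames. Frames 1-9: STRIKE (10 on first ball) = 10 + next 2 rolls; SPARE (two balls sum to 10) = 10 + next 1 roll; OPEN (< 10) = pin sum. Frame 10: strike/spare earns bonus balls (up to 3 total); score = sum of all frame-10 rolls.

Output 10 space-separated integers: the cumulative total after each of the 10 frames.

Answer: 2 11 20 39 59 81 94 97 114 122

Derivation:
Frame 1: OPEN (1+1=2). Cumulative: 2
Frame 2: OPEN (9+0=9). Cumulative: 11
Frame 3: OPEN (9+0=9). Cumulative: 20
Frame 4: SPARE (3+7=10). 10 + next roll (9) = 19. Cumulative: 39
Frame 5: SPARE (9+1=10). 10 + next roll (10) = 20. Cumulative: 59
Frame 6: STRIKE. 10 + next two rolls (10+2) = 22. Cumulative: 81
Frame 7: STRIKE. 10 + next two rolls (2+1) = 13. Cumulative: 94
Frame 8: OPEN (2+1=3). Cumulative: 97
Frame 9: SPARE (8+2=10). 10 + next roll (7) = 17. Cumulative: 114
Frame 10: OPEN. Sum of all frame-10 rolls (7+1) = 8. Cumulative: 122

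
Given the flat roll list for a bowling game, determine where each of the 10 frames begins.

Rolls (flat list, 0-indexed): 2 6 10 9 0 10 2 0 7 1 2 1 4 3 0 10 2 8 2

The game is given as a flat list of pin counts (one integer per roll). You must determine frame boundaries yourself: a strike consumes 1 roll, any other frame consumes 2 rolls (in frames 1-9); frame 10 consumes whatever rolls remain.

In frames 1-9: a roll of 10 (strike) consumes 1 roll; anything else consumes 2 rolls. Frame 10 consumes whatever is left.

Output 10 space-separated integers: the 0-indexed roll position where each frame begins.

Answer: 0 2 3 5 6 8 10 12 14 16

Derivation:
Frame 1 starts at roll index 0: rolls=2,6 (sum=8), consumes 2 rolls
Frame 2 starts at roll index 2: roll=10 (strike), consumes 1 roll
Frame 3 starts at roll index 3: rolls=9,0 (sum=9), consumes 2 rolls
Frame 4 starts at roll index 5: roll=10 (strike), consumes 1 roll
Frame 5 starts at roll index 6: rolls=2,0 (sum=2), consumes 2 rolls
Frame 6 starts at roll index 8: rolls=7,1 (sum=8), consumes 2 rolls
Frame 7 starts at roll index 10: rolls=2,1 (sum=3), consumes 2 rolls
Frame 8 starts at roll index 12: rolls=4,3 (sum=7), consumes 2 rolls
Frame 9 starts at roll index 14: rolls=0,10 (sum=10), consumes 2 rolls
Frame 10 starts at roll index 16: 3 remaining rolls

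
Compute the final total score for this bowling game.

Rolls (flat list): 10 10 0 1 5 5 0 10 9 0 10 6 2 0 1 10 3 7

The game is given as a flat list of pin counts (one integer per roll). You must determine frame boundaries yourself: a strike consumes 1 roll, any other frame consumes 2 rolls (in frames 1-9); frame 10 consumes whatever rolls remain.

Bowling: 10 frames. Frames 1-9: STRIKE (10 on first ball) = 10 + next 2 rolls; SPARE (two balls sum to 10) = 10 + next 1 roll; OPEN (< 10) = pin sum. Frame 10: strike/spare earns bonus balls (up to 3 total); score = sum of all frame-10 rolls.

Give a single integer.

Frame 1: STRIKE. 10 + next two rolls (10+0) = 20. Cumulative: 20
Frame 2: STRIKE. 10 + next two rolls (0+1) = 11. Cumulative: 31
Frame 3: OPEN (0+1=1). Cumulative: 32
Frame 4: SPARE (5+5=10). 10 + next roll (0) = 10. Cumulative: 42
Frame 5: SPARE (0+10=10). 10 + next roll (9) = 19. Cumulative: 61
Frame 6: OPEN (9+0=9). Cumulative: 70
Frame 7: STRIKE. 10 + next two rolls (6+2) = 18. Cumulative: 88
Frame 8: OPEN (6+2=8). Cumulative: 96
Frame 9: OPEN (0+1=1). Cumulative: 97
Frame 10: STRIKE. Sum of all frame-10 rolls (10+3+7) = 20. Cumulative: 117

Answer: 117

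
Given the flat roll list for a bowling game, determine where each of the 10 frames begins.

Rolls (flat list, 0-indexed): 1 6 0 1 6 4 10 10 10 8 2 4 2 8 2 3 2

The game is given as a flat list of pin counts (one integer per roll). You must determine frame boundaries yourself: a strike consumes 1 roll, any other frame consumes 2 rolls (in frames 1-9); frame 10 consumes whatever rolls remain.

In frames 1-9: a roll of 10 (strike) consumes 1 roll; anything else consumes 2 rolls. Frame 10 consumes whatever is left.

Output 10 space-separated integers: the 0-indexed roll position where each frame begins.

Frame 1 starts at roll index 0: rolls=1,6 (sum=7), consumes 2 rolls
Frame 2 starts at roll index 2: rolls=0,1 (sum=1), consumes 2 rolls
Frame 3 starts at roll index 4: rolls=6,4 (sum=10), consumes 2 rolls
Frame 4 starts at roll index 6: roll=10 (strike), consumes 1 roll
Frame 5 starts at roll index 7: roll=10 (strike), consumes 1 roll
Frame 6 starts at roll index 8: roll=10 (strike), consumes 1 roll
Frame 7 starts at roll index 9: rolls=8,2 (sum=10), consumes 2 rolls
Frame 8 starts at roll index 11: rolls=4,2 (sum=6), consumes 2 rolls
Frame 9 starts at roll index 13: rolls=8,2 (sum=10), consumes 2 rolls
Frame 10 starts at roll index 15: 2 remaining rolls

Answer: 0 2 4 6 7 8 9 11 13 15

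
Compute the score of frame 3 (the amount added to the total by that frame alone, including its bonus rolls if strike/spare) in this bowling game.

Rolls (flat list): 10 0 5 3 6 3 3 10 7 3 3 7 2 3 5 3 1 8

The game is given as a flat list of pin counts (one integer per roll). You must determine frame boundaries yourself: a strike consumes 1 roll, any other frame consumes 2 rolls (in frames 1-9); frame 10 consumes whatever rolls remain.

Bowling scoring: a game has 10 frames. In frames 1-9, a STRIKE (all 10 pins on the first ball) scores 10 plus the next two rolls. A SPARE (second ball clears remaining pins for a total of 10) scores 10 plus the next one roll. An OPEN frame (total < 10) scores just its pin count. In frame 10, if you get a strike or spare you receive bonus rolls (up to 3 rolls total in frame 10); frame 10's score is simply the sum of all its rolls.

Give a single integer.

Frame 1: STRIKE. 10 + next two rolls (0+5) = 15. Cumulative: 15
Frame 2: OPEN (0+5=5). Cumulative: 20
Frame 3: OPEN (3+6=9). Cumulative: 29
Frame 4: OPEN (3+3=6). Cumulative: 35
Frame 5: STRIKE. 10 + next two rolls (7+3) = 20. Cumulative: 55

Answer: 9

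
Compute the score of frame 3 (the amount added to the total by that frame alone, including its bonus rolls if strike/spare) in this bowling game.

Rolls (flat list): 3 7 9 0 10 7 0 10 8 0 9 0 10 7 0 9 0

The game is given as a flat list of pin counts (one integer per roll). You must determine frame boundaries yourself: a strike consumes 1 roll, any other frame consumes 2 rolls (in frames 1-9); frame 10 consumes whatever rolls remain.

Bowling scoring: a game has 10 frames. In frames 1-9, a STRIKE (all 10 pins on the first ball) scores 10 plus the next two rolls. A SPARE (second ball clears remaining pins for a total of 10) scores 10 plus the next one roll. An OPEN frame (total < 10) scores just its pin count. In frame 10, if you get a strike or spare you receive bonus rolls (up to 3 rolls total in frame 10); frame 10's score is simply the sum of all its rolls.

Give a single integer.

Frame 1: SPARE (3+7=10). 10 + next roll (9) = 19. Cumulative: 19
Frame 2: OPEN (9+0=9). Cumulative: 28
Frame 3: STRIKE. 10 + next two rolls (7+0) = 17. Cumulative: 45
Frame 4: OPEN (7+0=7). Cumulative: 52
Frame 5: STRIKE. 10 + next two rolls (8+0) = 18. Cumulative: 70

Answer: 17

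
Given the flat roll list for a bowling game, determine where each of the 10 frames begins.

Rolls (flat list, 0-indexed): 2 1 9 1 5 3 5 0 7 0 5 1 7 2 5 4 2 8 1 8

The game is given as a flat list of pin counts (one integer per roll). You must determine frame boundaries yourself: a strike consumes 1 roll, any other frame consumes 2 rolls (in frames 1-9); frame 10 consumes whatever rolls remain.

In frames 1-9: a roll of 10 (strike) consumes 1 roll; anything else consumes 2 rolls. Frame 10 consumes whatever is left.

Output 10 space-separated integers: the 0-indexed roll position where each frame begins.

Frame 1 starts at roll index 0: rolls=2,1 (sum=3), consumes 2 rolls
Frame 2 starts at roll index 2: rolls=9,1 (sum=10), consumes 2 rolls
Frame 3 starts at roll index 4: rolls=5,3 (sum=8), consumes 2 rolls
Frame 4 starts at roll index 6: rolls=5,0 (sum=5), consumes 2 rolls
Frame 5 starts at roll index 8: rolls=7,0 (sum=7), consumes 2 rolls
Frame 6 starts at roll index 10: rolls=5,1 (sum=6), consumes 2 rolls
Frame 7 starts at roll index 12: rolls=7,2 (sum=9), consumes 2 rolls
Frame 8 starts at roll index 14: rolls=5,4 (sum=9), consumes 2 rolls
Frame 9 starts at roll index 16: rolls=2,8 (sum=10), consumes 2 rolls
Frame 10 starts at roll index 18: 2 remaining rolls

Answer: 0 2 4 6 8 10 12 14 16 18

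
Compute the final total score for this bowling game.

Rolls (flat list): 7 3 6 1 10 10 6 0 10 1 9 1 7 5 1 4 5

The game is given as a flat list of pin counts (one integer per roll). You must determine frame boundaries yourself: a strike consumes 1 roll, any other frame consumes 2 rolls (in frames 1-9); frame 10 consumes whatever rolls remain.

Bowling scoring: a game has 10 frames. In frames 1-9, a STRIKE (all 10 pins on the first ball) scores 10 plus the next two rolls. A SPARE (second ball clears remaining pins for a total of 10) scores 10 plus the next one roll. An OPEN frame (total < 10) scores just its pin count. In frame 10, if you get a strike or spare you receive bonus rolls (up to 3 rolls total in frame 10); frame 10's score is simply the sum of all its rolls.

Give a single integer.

Frame 1: SPARE (7+3=10). 10 + next roll (6) = 16. Cumulative: 16
Frame 2: OPEN (6+1=7). Cumulative: 23
Frame 3: STRIKE. 10 + next two rolls (10+6) = 26. Cumulative: 49
Frame 4: STRIKE. 10 + next two rolls (6+0) = 16. Cumulative: 65
Frame 5: OPEN (6+0=6). Cumulative: 71
Frame 6: STRIKE. 10 + next two rolls (1+9) = 20. Cumulative: 91
Frame 7: SPARE (1+9=10). 10 + next roll (1) = 11. Cumulative: 102
Frame 8: OPEN (1+7=8). Cumulative: 110
Frame 9: OPEN (5+1=6). Cumulative: 116
Frame 10: OPEN. Sum of all frame-10 rolls (4+5) = 9. Cumulative: 125

Answer: 125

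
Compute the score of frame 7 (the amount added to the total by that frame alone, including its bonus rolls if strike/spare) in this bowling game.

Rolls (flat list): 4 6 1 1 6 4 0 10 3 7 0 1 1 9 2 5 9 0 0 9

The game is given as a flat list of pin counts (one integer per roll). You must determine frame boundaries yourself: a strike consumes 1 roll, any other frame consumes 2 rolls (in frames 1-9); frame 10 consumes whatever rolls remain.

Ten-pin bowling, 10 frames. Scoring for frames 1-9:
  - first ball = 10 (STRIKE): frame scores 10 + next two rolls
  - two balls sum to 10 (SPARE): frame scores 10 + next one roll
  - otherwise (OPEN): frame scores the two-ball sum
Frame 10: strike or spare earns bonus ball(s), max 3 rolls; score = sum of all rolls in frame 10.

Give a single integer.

Frame 1: SPARE (4+6=10). 10 + next roll (1) = 11. Cumulative: 11
Frame 2: OPEN (1+1=2). Cumulative: 13
Frame 3: SPARE (6+4=10). 10 + next roll (0) = 10. Cumulative: 23
Frame 4: SPARE (0+10=10). 10 + next roll (3) = 13. Cumulative: 36
Frame 5: SPARE (3+7=10). 10 + next roll (0) = 10. Cumulative: 46
Frame 6: OPEN (0+1=1). Cumulative: 47
Frame 7: SPARE (1+9=10). 10 + next roll (2) = 12. Cumulative: 59
Frame 8: OPEN (2+5=7). Cumulative: 66
Frame 9: OPEN (9+0=9). Cumulative: 75

Answer: 12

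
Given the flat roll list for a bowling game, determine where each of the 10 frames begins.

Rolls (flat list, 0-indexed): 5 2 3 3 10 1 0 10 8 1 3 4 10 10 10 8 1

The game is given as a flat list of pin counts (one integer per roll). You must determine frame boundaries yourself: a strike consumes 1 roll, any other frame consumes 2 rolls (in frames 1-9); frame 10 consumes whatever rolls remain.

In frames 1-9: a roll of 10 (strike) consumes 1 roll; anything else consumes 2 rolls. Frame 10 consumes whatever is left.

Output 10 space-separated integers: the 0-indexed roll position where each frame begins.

Frame 1 starts at roll index 0: rolls=5,2 (sum=7), consumes 2 rolls
Frame 2 starts at roll index 2: rolls=3,3 (sum=6), consumes 2 rolls
Frame 3 starts at roll index 4: roll=10 (strike), consumes 1 roll
Frame 4 starts at roll index 5: rolls=1,0 (sum=1), consumes 2 rolls
Frame 5 starts at roll index 7: roll=10 (strike), consumes 1 roll
Frame 6 starts at roll index 8: rolls=8,1 (sum=9), consumes 2 rolls
Frame 7 starts at roll index 10: rolls=3,4 (sum=7), consumes 2 rolls
Frame 8 starts at roll index 12: roll=10 (strike), consumes 1 roll
Frame 9 starts at roll index 13: roll=10 (strike), consumes 1 roll
Frame 10 starts at roll index 14: 3 remaining rolls

Answer: 0 2 4 5 7 8 10 12 13 14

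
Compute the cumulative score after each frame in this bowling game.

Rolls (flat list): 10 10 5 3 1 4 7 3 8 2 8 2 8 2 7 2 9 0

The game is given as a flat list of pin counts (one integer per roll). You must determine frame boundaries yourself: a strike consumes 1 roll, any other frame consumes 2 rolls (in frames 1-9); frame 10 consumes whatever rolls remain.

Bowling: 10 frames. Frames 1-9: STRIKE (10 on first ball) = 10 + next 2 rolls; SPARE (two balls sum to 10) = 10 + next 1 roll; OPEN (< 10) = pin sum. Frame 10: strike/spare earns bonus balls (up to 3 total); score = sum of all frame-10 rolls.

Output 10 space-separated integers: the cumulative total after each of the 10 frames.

Frame 1: STRIKE. 10 + next two rolls (10+5) = 25. Cumulative: 25
Frame 2: STRIKE. 10 + next two rolls (5+3) = 18. Cumulative: 43
Frame 3: OPEN (5+3=8). Cumulative: 51
Frame 4: OPEN (1+4=5). Cumulative: 56
Frame 5: SPARE (7+3=10). 10 + next roll (8) = 18. Cumulative: 74
Frame 6: SPARE (8+2=10). 10 + next roll (8) = 18. Cumulative: 92
Frame 7: SPARE (8+2=10). 10 + next roll (8) = 18. Cumulative: 110
Frame 8: SPARE (8+2=10). 10 + next roll (7) = 17. Cumulative: 127
Frame 9: OPEN (7+2=9). Cumulative: 136
Frame 10: OPEN. Sum of all frame-10 rolls (9+0) = 9. Cumulative: 145

Answer: 25 43 51 56 74 92 110 127 136 145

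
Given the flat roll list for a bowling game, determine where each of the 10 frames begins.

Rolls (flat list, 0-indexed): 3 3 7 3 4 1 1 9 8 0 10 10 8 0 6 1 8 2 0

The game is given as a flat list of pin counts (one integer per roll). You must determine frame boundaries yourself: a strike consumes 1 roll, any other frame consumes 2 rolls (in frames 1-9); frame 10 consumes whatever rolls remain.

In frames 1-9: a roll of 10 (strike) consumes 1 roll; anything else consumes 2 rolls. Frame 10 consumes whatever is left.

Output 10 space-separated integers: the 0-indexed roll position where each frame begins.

Answer: 0 2 4 6 8 10 11 12 14 16

Derivation:
Frame 1 starts at roll index 0: rolls=3,3 (sum=6), consumes 2 rolls
Frame 2 starts at roll index 2: rolls=7,3 (sum=10), consumes 2 rolls
Frame 3 starts at roll index 4: rolls=4,1 (sum=5), consumes 2 rolls
Frame 4 starts at roll index 6: rolls=1,9 (sum=10), consumes 2 rolls
Frame 5 starts at roll index 8: rolls=8,0 (sum=8), consumes 2 rolls
Frame 6 starts at roll index 10: roll=10 (strike), consumes 1 roll
Frame 7 starts at roll index 11: roll=10 (strike), consumes 1 roll
Frame 8 starts at roll index 12: rolls=8,0 (sum=8), consumes 2 rolls
Frame 9 starts at roll index 14: rolls=6,1 (sum=7), consumes 2 rolls
Frame 10 starts at roll index 16: 3 remaining rolls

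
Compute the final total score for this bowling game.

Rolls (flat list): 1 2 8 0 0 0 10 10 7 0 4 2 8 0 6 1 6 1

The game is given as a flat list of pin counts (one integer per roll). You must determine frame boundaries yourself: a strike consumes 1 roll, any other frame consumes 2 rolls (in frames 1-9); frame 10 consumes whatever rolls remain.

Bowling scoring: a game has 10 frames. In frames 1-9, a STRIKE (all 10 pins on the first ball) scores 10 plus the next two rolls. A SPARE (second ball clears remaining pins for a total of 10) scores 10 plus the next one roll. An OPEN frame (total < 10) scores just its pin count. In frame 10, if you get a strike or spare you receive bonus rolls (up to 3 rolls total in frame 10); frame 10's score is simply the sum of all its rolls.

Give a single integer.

Answer: 90

Derivation:
Frame 1: OPEN (1+2=3). Cumulative: 3
Frame 2: OPEN (8+0=8). Cumulative: 11
Frame 3: OPEN (0+0=0). Cumulative: 11
Frame 4: STRIKE. 10 + next two rolls (10+7) = 27. Cumulative: 38
Frame 5: STRIKE. 10 + next two rolls (7+0) = 17. Cumulative: 55
Frame 6: OPEN (7+0=7). Cumulative: 62
Frame 7: OPEN (4+2=6). Cumulative: 68
Frame 8: OPEN (8+0=8). Cumulative: 76
Frame 9: OPEN (6+1=7). Cumulative: 83
Frame 10: OPEN. Sum of all frame-10 rolls (6+1) = 7. Cumulative: 90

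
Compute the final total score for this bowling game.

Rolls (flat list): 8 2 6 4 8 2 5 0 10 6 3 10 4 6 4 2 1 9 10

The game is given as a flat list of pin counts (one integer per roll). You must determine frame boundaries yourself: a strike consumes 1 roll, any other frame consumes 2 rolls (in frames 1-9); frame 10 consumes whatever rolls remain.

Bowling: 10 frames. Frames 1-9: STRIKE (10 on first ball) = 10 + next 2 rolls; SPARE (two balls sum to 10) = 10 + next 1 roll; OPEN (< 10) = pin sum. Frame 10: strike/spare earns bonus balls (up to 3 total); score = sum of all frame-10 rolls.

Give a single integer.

Frame 1: SPARE (8+2=10). 10 + next roll (6) = 16. Cumulative: 16
Frame 2: SPARE (6+4=10). 10 + next roll (8) = 18. Cumulative: 34
Frame 3: SPARE (8+2=10). 10 + next roll (5) = 15. Cumulative: 49
Frame 4: OPEN (5+0=5). Cumulative: 54
Frame 5: STRIKE. 10 + next two rolls (6+3) = 19. Cumulative: 73
Frame 6: OPEN (6+3=9). Cumulative: 82
Frame 7: STRIKE. 10 + next two rolls (4+6) = 20. Cumulative: 102
Frame 8: SPARE (4+6=10). 10 + next roll (4) = 14. Cumulative: 116
Frame 9: OPEN (4+2=6). Cumulative: 122
Frame 10: SPARE. Sum of all frame-10 rolls (1+9+10) = 20. Cumulative: 142

Answer: 142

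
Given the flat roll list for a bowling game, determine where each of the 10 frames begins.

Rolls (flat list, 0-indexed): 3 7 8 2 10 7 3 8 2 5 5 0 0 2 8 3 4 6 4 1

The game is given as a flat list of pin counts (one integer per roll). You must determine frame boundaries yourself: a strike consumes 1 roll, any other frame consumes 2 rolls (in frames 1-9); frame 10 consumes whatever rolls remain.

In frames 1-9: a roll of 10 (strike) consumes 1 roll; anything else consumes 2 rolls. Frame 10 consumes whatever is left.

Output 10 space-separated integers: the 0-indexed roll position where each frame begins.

Frame 1 starts at roll index 0: rolls=3,7 (sum=10), consumes 2 rolls
Frame 2 starts at roll index 2: rolls=8,2 (sum=10), consumes 2 rolls
Frame 3 starts at roll index 4: roll=10 (strike), consumes 1 roll
Frame 4 starts at roll index 5: rolls=7,3 (sum=10), consumes 2 rolls
Frame 5 starts at roll index 7: rolls=8,2 (sum=10), consumes 2 rolls
Frame 6 starts at roll index 9: rolls=5,5 (sum=10), consumes 2 rolls
Frame 7 starts at roll index 11: rolls=0,0 (sum=0), consumes 2 rolls
Frame 8 starts at roll index 13: rolls=2,8 (sum=10), consumes 2 rolls
Frame 9 starts at roll index 15: rolls=3,4 (sum=7), consumes 2 rolls
Frame 10 starts at roll index 17: 3 remaining rolls

Answer: 0 2 4 5 7 9 11 13 15 17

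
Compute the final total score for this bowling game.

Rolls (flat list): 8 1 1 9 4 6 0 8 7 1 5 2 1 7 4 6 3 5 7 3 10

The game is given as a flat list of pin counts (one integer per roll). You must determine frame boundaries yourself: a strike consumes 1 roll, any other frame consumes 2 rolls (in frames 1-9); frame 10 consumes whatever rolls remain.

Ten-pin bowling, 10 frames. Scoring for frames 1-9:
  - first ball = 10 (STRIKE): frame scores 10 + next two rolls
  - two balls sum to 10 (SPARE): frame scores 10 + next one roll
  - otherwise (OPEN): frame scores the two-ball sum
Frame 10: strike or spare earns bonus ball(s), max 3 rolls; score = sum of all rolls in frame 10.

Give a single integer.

Frame 1: OPEN (8+1=9). Cumulative: 9
Frame 2: SPARE (1+9=10). 10 + next roll (4) = 14. Cumulative: 23
Frame 3: SPARE (4+6=10). 10 + next roll (0) = 10. Cumulative: 33
Frame 4: OPEN (0+8=8). Cumulative: 41
Frame 5: OPEN (7+1=8). Cumulative: 49
Frame 6: OPEN (5+2=7). Cumulative: 56
Frame 7: OPEN (1+7=8). Cumulative: 64
Frame 8: SPARE (4+6=10). 10 + next roll (3) = 13. Cumulative: 77
Frame 9: OPEN (3+5=8). Cumulative: 85
Frame 10: SPARE. Sum of all frame-10 rolls (7+3+10) = 20. Cumulative: 105

Answer: 105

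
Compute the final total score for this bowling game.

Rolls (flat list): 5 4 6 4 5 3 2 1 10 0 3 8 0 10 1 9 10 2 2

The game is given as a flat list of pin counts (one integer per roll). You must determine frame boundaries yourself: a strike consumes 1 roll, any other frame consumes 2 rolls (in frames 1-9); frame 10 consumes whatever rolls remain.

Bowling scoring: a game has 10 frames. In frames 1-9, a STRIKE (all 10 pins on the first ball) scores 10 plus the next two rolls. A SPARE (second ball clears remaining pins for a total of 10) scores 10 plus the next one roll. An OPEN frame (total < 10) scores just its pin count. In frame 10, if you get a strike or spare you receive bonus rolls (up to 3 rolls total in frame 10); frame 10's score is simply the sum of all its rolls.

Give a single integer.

Frame 1: OPEN (5+4=9). Cumulative: 9
Frame 2: SPARE (6+4=10). 10 + next roll (5) = 15. Cumulative: 24
Frame 3: OPEN (5+3=8). Cumulative: 32
Frame 4: OPEN (2+1=3). Cumulative: 35
Frame 5: STRIKE. 10 + next two rolls (0+3) = 13. Cumulative: 48
Frame 6: OPEN (0+3=3). Cumulative: 51
Frame 7: OPEN (8+0=8). Cumulative: 59
Frame 8: STRIKE. 10 + next two rolls (1+9) = 20. Cumulative: 79
Frame 9: SPARE (1+9=10). 10 + next roll (10) = 20. Cumulative: 99
Frame 10: STRIKE. Sum of all frame-10 rolls (10+2+2) = 14. Cumulative: 113

Answer: 113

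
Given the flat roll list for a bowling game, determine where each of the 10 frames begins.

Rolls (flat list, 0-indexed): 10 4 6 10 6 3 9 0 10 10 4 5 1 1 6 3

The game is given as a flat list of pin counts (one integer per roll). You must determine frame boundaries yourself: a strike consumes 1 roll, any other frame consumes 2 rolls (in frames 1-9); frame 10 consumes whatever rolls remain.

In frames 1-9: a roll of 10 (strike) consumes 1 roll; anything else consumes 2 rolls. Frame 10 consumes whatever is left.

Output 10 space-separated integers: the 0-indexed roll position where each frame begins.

Answer: 0 1 3 4 6 8 9 10 12 14

Derivation:
Frame 1 starts at roll index 0: roll=10 (strike), consumes 1 roll
Frame 2 starts at roll index 1: rolls=4,6 (sum=10), consumes 2 rolls
Frame 3 starts at roll index 3: roll=10 (strike), consumes 1 roll
Frame 4 starts at roll index 4: rolls=6,3 (sum=9), consumes 2 rolls
Frame 5 starts at roll index 6: rolls=9,0 (sum=9), consumes 2 rolls
Frame 6 starts at roll index 8: roll=10 (strike), consumes 1 roll
Frame 7 starts at roll index 9: roll=10 (strike), consumes 1 roll
Frame 8 starts at roll index 10: rolls=4,5 (sum=9), consumes 2 rolls
Frame 9 starts at roll index 12: rolls=1,1 (sum=2), consumes 2 rolls
Frame 10 starts at roll index 14: 2 remaining rolls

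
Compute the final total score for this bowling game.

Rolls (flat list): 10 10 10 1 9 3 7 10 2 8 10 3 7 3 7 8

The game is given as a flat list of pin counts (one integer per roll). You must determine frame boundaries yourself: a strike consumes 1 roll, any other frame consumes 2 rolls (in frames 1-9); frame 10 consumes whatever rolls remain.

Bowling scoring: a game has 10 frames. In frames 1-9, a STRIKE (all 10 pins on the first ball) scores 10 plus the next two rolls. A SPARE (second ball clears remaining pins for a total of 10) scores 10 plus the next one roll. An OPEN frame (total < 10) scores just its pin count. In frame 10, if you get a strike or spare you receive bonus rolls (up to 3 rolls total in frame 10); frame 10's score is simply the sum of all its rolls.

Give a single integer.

Frame 1: STRIKE. 10 + next two rolls (10+10) = 30. Cumulative: 30
Frame 2: STRIKE. 10 + next two rolls (10+1) = 21. Cumulative: 51
Frame 3: STRIKE. 10 + next two rolls (1+9) = 20. Cumulative: 71
Frame 4: SPARE (1+9=10). 10 + next roll (3) = 13. Cumulative: 84
Frame 5: SPARE (3+7=10). 10 + next roll (10) = 20. Cumulative: 104
Frame 6: STRIKE. 10 + next two rolls (2+8) = 20. Cumulative: 124
Frame 7: SPARE (2+8=10). 10 + next roll (10) = 20. Cumulative: 144
Frame 8: STRIKE. 10 + next two rolls (3+7) = 20. Cumulative: 164
Frame 9: SPARE (3+7=10). 10 + next roll (3) = 13. Cumulative: 177
Frame 10: SPARE. Sum of all frame-10 rolls (3+7+8) = 18. Cumulative: 195

Answer: 195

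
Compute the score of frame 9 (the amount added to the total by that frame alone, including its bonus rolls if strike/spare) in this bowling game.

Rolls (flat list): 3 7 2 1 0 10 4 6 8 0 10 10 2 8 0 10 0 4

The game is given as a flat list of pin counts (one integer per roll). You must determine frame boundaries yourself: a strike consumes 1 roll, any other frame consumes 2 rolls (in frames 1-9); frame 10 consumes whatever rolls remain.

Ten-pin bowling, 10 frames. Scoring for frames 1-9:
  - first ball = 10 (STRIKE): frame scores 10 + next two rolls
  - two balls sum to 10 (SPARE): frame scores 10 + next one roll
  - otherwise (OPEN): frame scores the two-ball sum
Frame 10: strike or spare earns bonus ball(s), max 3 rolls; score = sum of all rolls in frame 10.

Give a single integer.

Answer: 10

Derivation:
Frame 1: SPARE (3+7=10). 10 + next roll (2) = 12. Cumulative: 12
Frame 2: OPEN (2+1=3). Cumulative: 15
Frame 3: SPARE (0+10=10). 10 + next roll (4) = 14. Cumulative: 29
Frame 4: SPARE (4+6=10). 10 + next roll (8) = 18. Cumulative: 47
Frame 5: OPEN (8+0=8). Cumulative: 55
Frame 6: STRIKE. 10 + next two rolls (10+2) = 22. Cumulative: 77
Frame 7: STRIKE. 10 + next two rolls (2+8) = 20. Cumulative: 97
Frame 8: SPARE (2+8=10). 10 + next roll (0) = 10. Cumulative: 107
Frame 9: SPARE (0+10=10). 10 + next roll (0) = 10. Cumulative: 117
Frame 10: OPEN. Sum of all frame-10 rolls (0+4) = 4. Cumulative: 121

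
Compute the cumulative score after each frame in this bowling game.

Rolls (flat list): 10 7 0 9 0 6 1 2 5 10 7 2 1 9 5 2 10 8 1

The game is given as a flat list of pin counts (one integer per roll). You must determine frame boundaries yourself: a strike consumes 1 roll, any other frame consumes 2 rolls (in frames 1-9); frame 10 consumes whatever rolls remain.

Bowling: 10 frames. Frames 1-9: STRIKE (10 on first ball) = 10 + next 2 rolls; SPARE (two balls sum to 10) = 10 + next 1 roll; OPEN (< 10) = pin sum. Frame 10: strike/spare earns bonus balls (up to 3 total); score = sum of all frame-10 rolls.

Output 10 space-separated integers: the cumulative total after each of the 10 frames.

Frame 1: STRIKE. 10 + next two rolls (7+0) = 17. Cumulative: 17
Frame 2: OPEN (7+0=7). Cumulative: 24
Frame 3: OPEN (9+0=9). Cumulative: 33
Frame 4: OPEN (6+1=7). Cumulative: 40
Frame 5: OPEN (2+5=7). Cumulative: 47
Frame 6: STRIKE. 10 + next two rolls (7+2) = 19. Cumulative: 66
Frame 7: OPEN (7+2=9). Cumulative: 75
Frame 8: SPARE (1+9=10). 10 + next roll (5) = 15. Cumulative: 90
Frame 9: OPEN (5+2=7). Cumulative: 97
Frame 10: STRIKE. Sum of all frame-10 rolls (10+8+1) = 19. Cumulative: 116

Answer: 17 24 33 40 47 66 75 90 97 116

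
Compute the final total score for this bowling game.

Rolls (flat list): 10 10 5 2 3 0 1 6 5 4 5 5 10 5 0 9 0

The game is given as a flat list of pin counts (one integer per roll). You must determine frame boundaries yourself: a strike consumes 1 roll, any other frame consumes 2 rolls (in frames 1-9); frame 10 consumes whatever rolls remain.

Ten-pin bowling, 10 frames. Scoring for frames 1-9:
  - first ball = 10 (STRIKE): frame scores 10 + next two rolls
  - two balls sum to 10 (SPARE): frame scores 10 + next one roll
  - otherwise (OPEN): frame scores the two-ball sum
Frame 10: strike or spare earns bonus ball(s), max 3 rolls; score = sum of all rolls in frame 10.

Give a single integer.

Answer: 117

Derivation:
Frame 1: STRIKE. 10 + next two rolls (10+5) = 25. Cumulative: 25
Frame 2: STRIKE. 10 + next two rolls (5+2) = 17. Cumulative: 42
Frame 3: OPEN (5+2=7). Cumulative: 49
Frame 4: OPEN (3+0=3). Cumulative: 52
Frame 5: OPEN (1+6=7). Cumulative: 59
Frame 6: OPEN (5+4=9). Cumulative: 68
Frame 7: SPARE (5+5=10). 10 + next roll (10) = 20. Cumulative: 88
Frame 8: STRIKE. 10 + next two rolls (5+0) = 15. Cumulative: 103
Frame 9: OPEN (5+0=5). Cumulative: 108
Frame 10: OPEN. Sum of all frame-10 rolls (9+0) = 9. Cumulative: 117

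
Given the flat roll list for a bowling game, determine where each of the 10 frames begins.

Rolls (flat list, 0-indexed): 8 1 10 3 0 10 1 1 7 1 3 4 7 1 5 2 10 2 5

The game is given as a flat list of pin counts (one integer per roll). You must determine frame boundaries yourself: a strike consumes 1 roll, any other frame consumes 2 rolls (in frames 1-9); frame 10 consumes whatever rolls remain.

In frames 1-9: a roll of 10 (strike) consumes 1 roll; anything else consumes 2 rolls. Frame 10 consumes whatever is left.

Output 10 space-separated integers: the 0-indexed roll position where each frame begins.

Frame 1 starts at roll index 0: rolls=8,1 (sum=9), consumes 2 rolls
Frame 2 starts at roll index 2: roll=10 (strike), consumes 1 roll
Frame 3 starts at roll index 3: rolls=3,0 (sum=3), consumes 2 rolls
Frame 4 starts at roll index 5: roll=10 (strike), consumes 1 roll
Frame 5 starts at roll index 6: rolls=1,1 (sum=2), consumes 2 rolls
Frame 6 starts at roll index 8: rolls=7,1 (sum=8), consumes 2 rolls
Frame 7 starts at roll index 10: rolls=3,4 (sum=7), consumes 2 rolls
Frame 8 starts at roll index 12: rolls=7,1 (sum=8), consumes 2 rolls
Frame 9 starts at roll index 14: rolls=5,2 (sum=7), consumes 2 rolls
Frame 10 starts at roll index 16: 3 remaining rolls

Answer: 0 2 3 5 6 8 10 12 14 16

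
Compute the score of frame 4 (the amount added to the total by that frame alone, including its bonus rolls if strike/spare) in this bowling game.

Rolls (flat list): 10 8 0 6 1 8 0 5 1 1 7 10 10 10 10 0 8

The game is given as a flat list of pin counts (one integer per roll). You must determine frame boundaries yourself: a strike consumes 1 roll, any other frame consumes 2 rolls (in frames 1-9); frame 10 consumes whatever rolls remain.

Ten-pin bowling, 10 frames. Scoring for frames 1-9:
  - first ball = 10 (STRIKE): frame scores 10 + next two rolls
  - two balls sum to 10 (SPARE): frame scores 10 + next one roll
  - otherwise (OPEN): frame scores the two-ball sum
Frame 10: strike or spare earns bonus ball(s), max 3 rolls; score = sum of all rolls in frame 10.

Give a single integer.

Frame 1: STRIKE. 10 + next two rolls (8+0) = 18. Cumulative: 18
Frame 2: OPEN (8+0=8). Cumulative: 26
Frame 3: OPEN (6+1=7). Cumulative: 33
Frame 4: OPEN (8+0=8). Cumulative: 41
Frame 5: OPEN (5+1=6). Cumulative: 47
Frame 6: OPEN (1+7=8). Cumulative: 55

Answer: 8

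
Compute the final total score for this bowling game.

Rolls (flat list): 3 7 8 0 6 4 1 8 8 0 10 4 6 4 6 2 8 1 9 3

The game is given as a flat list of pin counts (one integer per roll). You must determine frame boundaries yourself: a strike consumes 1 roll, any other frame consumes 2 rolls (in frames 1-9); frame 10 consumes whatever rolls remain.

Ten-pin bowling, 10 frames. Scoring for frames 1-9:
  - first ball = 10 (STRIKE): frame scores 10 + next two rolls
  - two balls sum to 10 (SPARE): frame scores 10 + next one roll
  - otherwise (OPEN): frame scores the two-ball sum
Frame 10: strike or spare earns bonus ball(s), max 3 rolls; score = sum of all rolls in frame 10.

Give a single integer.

Answer: 124

Derivation:
Frame 1: SPARE (3+7=10). 10 + next roll (8) = 18. Cumulative: 18
Frame 2: OPEN (8+0=8). Cumulative: 26
Frame 3: SPARE (6+4=10). 10 + next roll (1) = 11. Cumulative: 37
Frame 4: OPEN (1+8=9). Cumulative: 46
Frame 5: OPEN (8+0=8). Cumulative: 54
Frame 6: STRIKE. 10 + next two rolls (4+6) = 20. Cumulative: 74
Frame 7: SPARE (4+6=10). 10 + next roll (4) = 14. Cumulative: 88
Frame 8: SPARE (4+6=10). 10 + next roll (2) = 12. Cumulative: 100
Frame 9: SPARE (2+8=10). 10 + next roll (1) = 11. Cumulative: 111
Frame 10: SPARE. Sum of all frame-10 rolls (1+9+3) = 13. Cumulative: 124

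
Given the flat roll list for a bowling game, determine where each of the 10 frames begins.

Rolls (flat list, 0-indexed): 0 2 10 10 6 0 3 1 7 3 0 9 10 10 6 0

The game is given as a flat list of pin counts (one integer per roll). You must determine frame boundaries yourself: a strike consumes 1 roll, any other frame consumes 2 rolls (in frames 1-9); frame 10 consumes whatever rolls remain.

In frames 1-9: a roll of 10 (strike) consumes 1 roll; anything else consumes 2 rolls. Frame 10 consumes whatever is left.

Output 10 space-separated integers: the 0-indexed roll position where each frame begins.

Frame 1 starts at roll index 0: rolls=0,2 (sum=2), consumes 2 rolls
Frame 2 starts at roll index 2: roll=10 (strike), consumes 1 roll
Frame 3 starts at roll index 3: roll=10 (strike), consumes 1 roll
Frame 4 starts at roll index 4: rolls=6,0 (sum=6), consumes 2 rolls
Frame 5 starts at roll index 6: rolls=3,1 (sum=4), consumes 2 rolls
Frame 6 starts at roll index 8: rolls=7,3 (sum=10), consumes 2 rolls
Frame 7 starts at roll index 10: rolls=0,9 (sum=9), consumes 2 rolls
Frame 8 starts at roll index 12: roll=10 (strike), consumes 1 roll
Frame 9 starts at roll index 13: roll=10 (strike), consumes 1 roll
Frame 10 starts at roll index 14: 2 remaining rolls

Answer: 0 2 3 4 6 8 10 12 13 14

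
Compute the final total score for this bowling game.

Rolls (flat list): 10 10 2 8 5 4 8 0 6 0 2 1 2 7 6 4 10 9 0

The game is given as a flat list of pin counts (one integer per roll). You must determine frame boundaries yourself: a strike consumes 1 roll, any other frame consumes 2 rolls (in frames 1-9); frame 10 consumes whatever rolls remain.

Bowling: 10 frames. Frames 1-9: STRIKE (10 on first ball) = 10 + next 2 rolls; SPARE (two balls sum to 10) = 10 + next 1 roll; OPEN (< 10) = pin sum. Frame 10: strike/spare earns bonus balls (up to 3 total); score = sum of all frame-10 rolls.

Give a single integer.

Frame 1: STRIKE. 10 + next two rolls (10+2) = 22. Cumulative: 22
Frame 2: STRIKE. 10 + next two rolls (2+8) = 20. Cumulative: 42
Frame 3: SPARE (2+8=10). 10 + next roll (5) = 15. Cumulative: 57
Frame 4: OPEN (5+4=9). Cumulative: 66
Frame 5: OPEN (8+0=8). Cumulative: 74
Frame 6: OPEN (6+0=6). Cumulative: 80
Frame 7: OPEN (2+1=3). Cumulative: 83
Frame 8: OPEN (2+7=9). Cumulative: 92
Frame 9: SPARE (6+4=10). 10 + next roll (10) = 20. Cumulative: 112
Frame 10: STRIKE. Sum of all frame-10 rolls (10+9+0) = 19. Cumulative: 131

Answer: 131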